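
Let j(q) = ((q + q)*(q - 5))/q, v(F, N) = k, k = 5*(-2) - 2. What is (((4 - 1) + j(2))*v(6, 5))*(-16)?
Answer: -576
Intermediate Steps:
k = -12 (k = -10 - 2 = -12)
v(F, N) = -12
j(q) = -10 + 2*q (j(q) = ((2*q)*(-5 + q))/q = (2*q*(-5 + q))/q = -10 + 2*q)
(((4 - 1) + j(2))*v(6, 5))*(-16) = (((4 - 1) + (-10 + 2*2))*(-12))*(-16) = ((3 + (-10 + 4))*(-12))*(-16) = ((3 - 6)*(-12))*(-16) = -3*(-12)*(-16) = 36*(-16) = -576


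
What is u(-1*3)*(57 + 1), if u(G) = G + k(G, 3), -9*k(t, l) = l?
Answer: -580/3 ≈ -193.33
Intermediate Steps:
k(t, l) = -l/9
u(G) = -1/3 + G (u(G) = G - 1/9*3 = G - 1/3 = -1/3 + G)
u(-1*3)*(57 + 1) = (-1/3 - 1*3)*(57 + 1) = (-1/3 - 3)*58 = -10/3*58 = -580/3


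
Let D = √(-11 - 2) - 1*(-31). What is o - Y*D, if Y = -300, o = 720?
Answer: 10020 + 300*I*√13 ≈ 10020.0 + 1081.7*I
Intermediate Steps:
D = 31 + I*√13 (D = √(-13) + 31 = I*√13 + 31 = 31 + I*√13 ≈ 31.0 + 3.6056*I)
o - Y*D = 720 - (-300)*(31 + I*√13) = 720 - (-9300 - 300*I*√13) = 720 + (9300 + 300*I*√13) = 10020 + 300*I*√13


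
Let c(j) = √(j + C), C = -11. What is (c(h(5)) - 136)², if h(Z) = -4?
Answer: (136 - I*√15)² ≈ 18481.0 - 1053.5*I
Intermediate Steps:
c(j) = √(-11 + j) (c(j) = √(j - 11) = √(-11 + j))
(c(h(5)) - 136)² = (√(-11 - 4) - 136)² = (√(-15) - 136)² = (I*√15 - 136)² = (-136 + I*√15)²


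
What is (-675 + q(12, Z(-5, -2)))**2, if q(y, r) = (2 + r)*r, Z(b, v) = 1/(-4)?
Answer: 116791249/256 ≈ 4.5622e+5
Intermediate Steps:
Z(b, v) = -1/4
q(y, r) = r*(2 + r)
(-675 + q(12, Z(-5, -2)))**2 = (-675 - (2 - 1/4)/4)**2 = (-675 - 1/4*7/4)**2 = (-675 - 7/16)**2 = (-10807/16)**2 = 116791249/256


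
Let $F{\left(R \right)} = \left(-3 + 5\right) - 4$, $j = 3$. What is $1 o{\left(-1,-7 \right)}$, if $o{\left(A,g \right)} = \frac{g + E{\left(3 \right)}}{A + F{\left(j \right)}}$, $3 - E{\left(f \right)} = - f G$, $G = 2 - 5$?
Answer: $\frac{13}{3} \approx 4.3333$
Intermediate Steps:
$G = -3$ ($G = 2 - 5 = -3$)
$E{\left(f \right)} = 3 - 3 f$ ($E{\left(f \right)} = 3 - - f \left(-3\right) = 3 - 3 f$)
$F{\left(R \right)} = -2$ ($F{\left(R \right)} = 2 - 4 = -2$)
$o{\left(A,g \right)} = \frac{-6 + g}{-2 + A}$ ($o{\left(A,g \right)} = \frac{g + \left(3 - 9\right)}{A - 2} = \frac{g + \left(3 - 9\right)}{-2 + A} = \frac{g - 6}{-2 + A} = \frac{-6 + g}{-2 + A}$)
$1 o{\left(-1,-7 \right)} = 1 \frac{-6 - 7}{-2 - 1} = 1 \frac{1}{-3} \left(-13\right) = 1 \left(\left(- \frac{1}{3}\right) \left(-13\right)\right) = 1 \cdot \frac{13}{3} = \frac{13}{3}$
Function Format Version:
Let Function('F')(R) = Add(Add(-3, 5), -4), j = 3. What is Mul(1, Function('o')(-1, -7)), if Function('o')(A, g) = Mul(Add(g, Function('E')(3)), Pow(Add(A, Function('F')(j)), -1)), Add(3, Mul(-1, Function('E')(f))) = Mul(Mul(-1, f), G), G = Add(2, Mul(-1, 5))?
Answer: Rational(13, 3) ≈ 4.3333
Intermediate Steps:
G = -3 (G = Add(2, -5) = -3)
Function('E')(f) = Add(3, Mul(-3, f)) (Function('E')(f) = Add(3, Mul(-1, Mul(Mul(-1, f), -3))) = Add(3, Mul(-1, Mul(3, f))) = Add(3, Mul(-3, f)))
Function('F')(R) = -2 (Function('F')(R) = Add(2, -4) = -2)
Function('o')(A, g) = Mul(Pow(Add(-2, A), -1), Add(-6, g)) (Function('o')(A, g) = Mul(Add(g, Add(3, Mul(-3, 3))), Pow(Add(A, -2), -1)) = Mul(Add(g, Add(3, -9)), Pow(Add(-2, A), -1)) = Mul(Add(g, -6), Pow(Add(-2, A), -1)) = Mul(Add(-6, g), Pow(Add(-2, A), -1)) = Mul(Pow(Add(-2, A), -1), Add(-6, g)))
Mul(1, Function('o')(-1, -7)) = Mul(1, Mul(Pow(Add(-2, -1), -1), Add(-6, -7))) = Mul(1, Mul(Pow(-3, -1), -13)) = Mul(1, Mul(Rational(-1, 3), -13)) = Mul(1, Rational(13, 3)) = Rational(13, 3)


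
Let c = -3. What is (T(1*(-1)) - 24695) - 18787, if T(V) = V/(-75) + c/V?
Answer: -3260924/75 ≈ -43479.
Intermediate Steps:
T(V) = -3/V - V/75 (T(V) = V/(-75) - 3/V = V*(-1/75) - 3/V = -V/75 - 3/V = -3/V - V/75)
(T(1*(-1)) - 24695) - 18787 = ((-3/(1*(-1)) - (-1)/75) - 24695) - 18787 = ((-3/(-1) - 1/75*(-1)) - 24695) - 18787 = ((-3*(-1) + 1/75) - 24695) - 18787 = ((3 + 1/75) - 24695) - 18787 = (226/75 - 24695) - 18787 = -1851899/75 - 18787 = -3260924/75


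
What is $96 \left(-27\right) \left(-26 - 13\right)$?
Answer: $101088$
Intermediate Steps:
$96 \left(-27\right) \left(-26 - 13\right) = \left(-2592\right) \left(-39\right) = 101088$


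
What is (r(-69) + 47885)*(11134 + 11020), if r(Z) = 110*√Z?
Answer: 1060844290 + 2436940*I*√69 ≈ 1.0608e+9 + 2.0243e+7*I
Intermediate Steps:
(r(-69) + 47885)*(11134 + 11020) = (110*√(-69) + 47885)*(11134 + 11020) = (110*(I*√69) + 47885)*22154 = (110*I*√69 + 47885)*22154 = (47885 + 110*I*√69)*22154 = 1060844290 + 2436940*I*√69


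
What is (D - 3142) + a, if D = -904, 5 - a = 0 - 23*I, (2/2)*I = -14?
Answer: -4363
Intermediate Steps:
I = -14
a = -317 (a = 5 - (0 - 23*(-14)) = 5 - (0 + 322) = 5 - 1*322 = 5 - 322 = -317)
(D - 3142) + a = (-904 - 3142) - 317 = -4046 - 317 = -4363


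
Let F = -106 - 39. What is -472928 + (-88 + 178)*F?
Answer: -485978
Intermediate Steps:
F = -145
-472928 + (-88 + 178)*F = -472928 + (-88 + 178)*(-145) = -472928 + 90*(-145) = -472928 - 13050 = -485978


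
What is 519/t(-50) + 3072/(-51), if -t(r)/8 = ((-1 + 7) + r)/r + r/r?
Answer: -605599/6392 ≈ -94.743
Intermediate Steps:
t(r) = -8 - 8*(6 + r)/r (t(r) = -8*(((-1 + 7) + r)/r + r/r) = -8*((6 + r)/r + 1) = -8*(1 + (6 + r)/r) = -8 - 8*(6 + r)/r)
519/t(-50) + 3072/(-51) = 519/(-16 - 48/(-50)) + 3072/(-51) = 519/(-16 - 48*(-1/50)) + 3072*(-1/51) = 519/(-16 + 24/25) - 1024/17 = 519/(-376/25) - 1024/17 = 519*(-25/376) - 1024/17 = -12975/376 - 1024/17 = -605599/6392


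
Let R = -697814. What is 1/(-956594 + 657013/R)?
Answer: -697814/667525342529 ≈ -1.0454e-6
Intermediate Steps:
1/(-956594 + 657013/R) = 1/(-956594 + 657013/(-697814)) = 1/(-956594 + 657013*(-1/697814)) = 1/(-956594 - 657013/697814) = 1/(-667525342529/697814) = -697814/667525342529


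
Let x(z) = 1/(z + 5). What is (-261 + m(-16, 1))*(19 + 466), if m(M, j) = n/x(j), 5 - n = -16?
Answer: -65475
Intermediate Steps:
x(z) = 1/(5 + z)
n = 21 (n = 5 - 1*(-16) = 5 + 16 = 21)
m(M, j) = 105 + 21*j (m(M, j) = 21/(1/(5 + j)) = 21*(5 + j) = 105 + 21*j)
(-261 + m(-16, 1))*(19 + 466) = (-261 + (105 + 21*1))*(19 + 466) = (-261 + (105 + 21))*485 = (-261 + 126)*485 = -135*485 = -65475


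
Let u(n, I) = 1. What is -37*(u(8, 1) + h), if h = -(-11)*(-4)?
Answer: 1591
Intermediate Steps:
h = -44 (h = -1*44 = -44)
-37*(u(8, 1) + h) = -37*(1 - 44) = -37*(-43) = 1591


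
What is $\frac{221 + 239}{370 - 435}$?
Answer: $- \frac{92}{13} \approx -7.0769$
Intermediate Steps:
$\frac{221 + 239}{370 - 435} = \frac{460}{-65} = 460 \left(- \frac{1}{65}\right) = - \frac{92}{13}$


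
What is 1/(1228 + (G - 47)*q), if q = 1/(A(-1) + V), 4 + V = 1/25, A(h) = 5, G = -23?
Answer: 13/15089 ≈ 0.00086155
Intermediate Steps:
V = -99/25 (V = -4 + 1/25 = -99/25 ≈ -3.9600)
q = 25/26 (q = 1/(5 - 99/25) = 1/(26/25) = 25/26 ≈ 0.96154)
1/(1228 + (G - 47)*q) = 1/(1228 + (-23 - 47)*(25/26)) = 1/(1228 - 70*25/26) = 1/(1228 - 875/13) = 1/(15089/13) = 13/15089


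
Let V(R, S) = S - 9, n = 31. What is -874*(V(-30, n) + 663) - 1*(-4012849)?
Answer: 3414159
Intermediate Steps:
V(R, S) = -9 + S
-874*(V(-30, n) + 663) - 1*(-4012849) = -874*((-9 + 31) + 663) - 1*(-4012849) = -874*(22 + 663) + 4012849 = -874*685 + 4012849 = -598690 + 4012849 = 3414159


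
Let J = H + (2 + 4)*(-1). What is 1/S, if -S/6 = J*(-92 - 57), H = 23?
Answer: 1/15198 ≈ 6.5798e-5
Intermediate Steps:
J = 17 (J = 23 + (2 + 4)*(-1) = 23 + 6*(-1) = 23 - 6 = 17)
S = 15198 (S = -102*(-92 - 57) = -102*(-149) = -6*(-2533) = 15198)
1/S = 1/15198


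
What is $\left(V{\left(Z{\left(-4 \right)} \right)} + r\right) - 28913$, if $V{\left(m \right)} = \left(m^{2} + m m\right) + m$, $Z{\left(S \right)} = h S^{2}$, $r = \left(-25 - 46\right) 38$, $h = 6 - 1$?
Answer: $-18731$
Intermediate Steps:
$h = 5$ ($h = 6 - 1 = 5$)
$r = -2698$ ($r = \left(-71\right) 38 = -2698$)
$Z{\left(S \right)} = 5 S^{2}$
$V{\left(m \right)} = m + 2 m^{2}$ ($V{\left(m \right)} = \left(m^{2} + m^{2}\right) + m = 2 m^{2} + m = m + 2 m^{2}$)
$\left(V{\left(Z{\left(-4 \right)} \right)} + r\right) - 28913 = \left(5 \left(-4\right)^{2} \left(1 + 2 \cdot 5 \left(-4\right)^{2}\right) - 2698\right) - 28913 = \left(5 \cdot 16 \left(1 + 2 \cdot 5 \cdot 16\right) - 2698\right) - 28913 = \left(80 \left(1 + 2 \cdot 80\right) - 2698\right) - 28913 = \left(80 \left(1 + 160\right) - 2698\right) - 28913 = \left(80 \cdot 161 - 2698\right) - 28913 = \left(12880 - 2698\right) - 28913 = 10182 - 28913 = -18731$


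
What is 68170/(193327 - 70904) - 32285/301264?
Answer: 16584740325/36881642672 ≈ 0.44967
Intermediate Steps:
68170/(193327 - 70904) - 32285/301264 = 68170/122423 - 32285*1/301264 = 68170*(1/122423) - 32285/301264 = 68170/122423 - 32285/301264 = 16584740325/36881642672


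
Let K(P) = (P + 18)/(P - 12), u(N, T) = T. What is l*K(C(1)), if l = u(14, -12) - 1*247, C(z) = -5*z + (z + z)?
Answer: 259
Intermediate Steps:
C(z) = -3*z (C(z) = -5*z + 2*z = -3*z)
K(P) = (18 + P)/(-12 + P)
l = -259 (l = -12 - 1*247 = -12 - 247 = -259)
l*K(C(1)) = -259*(18 - 3*1)/(-12 - 3*1) = -259*(18 - 3)/(-12 - 3) = -259*15/(-15) = -(-259)*15/15 = -259*(-1) = 259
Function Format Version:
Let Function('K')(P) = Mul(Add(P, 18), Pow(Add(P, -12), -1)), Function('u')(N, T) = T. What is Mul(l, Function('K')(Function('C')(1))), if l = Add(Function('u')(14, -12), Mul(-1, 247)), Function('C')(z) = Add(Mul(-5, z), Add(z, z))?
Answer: 259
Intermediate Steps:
Function('C')(z) = Mul(-3, z) (Function('C')(z) = Add(Mul(-5, z), Mul(2, z)) = Mul(-3, z))
Function('K')(P) = Mul(Pow(Add(-12, P), -1), Add(18, P)) (Function('K')(P) = Mul(Add(18, P), Pow(Add(-12, P), -1)) = Mul(Pow(Add(-12, P), -1), Add(18, P)))
l = -259 (l = Add(-12, Mul(-1, 247)) = Add(-12, -247) = -259)
Mul(l, Function('K')(Function('C')(1))) = Mul(-259, Mul(Pow(Add(-12, Mul(-3, 1)), -1), Add(18, Mul(-3, 1)))) = Mul(-259, Mul(Pow(Add(-12, -3), -1), Add(18, -3))) = Mul(-259, Mul(Pow(-15, -1), 15)) = Mul(-259, Mul(Rational(-1, 15), 15)) = Mul(-259, -1) = 259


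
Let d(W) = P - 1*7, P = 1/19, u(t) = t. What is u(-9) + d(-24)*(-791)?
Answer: 104241/19 ≈ 5486.4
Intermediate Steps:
P = 1/19 ≈ 0.052632
d(W) = -132/19 (d(W) = 1/19 - 1*7 = 1/19 - 7 = -132/19)
u(-9) + d(-24)*(-791) = -9 - 132/19*(-791) = -9 + 104412/19 = 104241/19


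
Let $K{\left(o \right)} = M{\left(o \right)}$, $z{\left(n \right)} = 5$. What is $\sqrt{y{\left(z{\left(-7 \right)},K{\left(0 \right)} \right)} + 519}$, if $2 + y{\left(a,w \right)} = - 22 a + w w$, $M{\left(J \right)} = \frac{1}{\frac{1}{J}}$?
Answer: $\sqrt{407} \approx 20.174$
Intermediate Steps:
$M{\left(J \right)} = J$
$K{\left(o \right)} = o$
$y{\left(a,w \right)} = -2 + w^{2} - 22 a$ ($y{\left(a,w \right)} = -2 - \left(22 a - w w\right) = -2 - \left(- w^{2} + 22 a\right) = -2 + w^{2} - 22 a$)
$\sqrt{y{\left(z{\left(-7 \right)},K{\left(0 \right)} \right)} + 519} = \sqrt{\left(-2 + 0^{2} - 110\right) + 519} = \sqrt{\left(-2 + 0 - 110\right) + 519} = \sqrt{-112 + 519} = \sqrt{407}$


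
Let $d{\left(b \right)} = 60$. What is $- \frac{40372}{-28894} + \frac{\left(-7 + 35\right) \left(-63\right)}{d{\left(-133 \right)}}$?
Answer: $- \frac{2022779}{72235} \approx -28.003$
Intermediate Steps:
$- \frac{40372}{-28894} + \frac{\left(-7 + 35\right) \left(-63\right)}{d{\left(-133 \right)}} = - \frac{40372}{-28894} + \frac{\left(-7 + 35\right) \left(-63\right)}{60} = \left(-40372\right) \left(- \frac{1}{28894}\right) + 28 \left(-63\right) \frac{1}{60} = \frac{20186}{14447} - \frac{147}{5} = - \frac{2022779}{72235}$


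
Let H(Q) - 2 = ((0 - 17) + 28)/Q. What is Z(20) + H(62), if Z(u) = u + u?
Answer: 2615/62 ≈ 42.177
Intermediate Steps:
H(Q) = 2 + 11/Q (H(Q) = 2 + ((0 - 17) + 28)/Q = 2 + (-17 + 28)/Q = 2 + 11/Q)
Z(u) = 2*u
Z(20) + H(62) = 2*20 + (2 + 11/62) = 40 + (2 + 11*(1/62)) = 40 + (2 + 11/62) = 40 + 135/62 = 2615/62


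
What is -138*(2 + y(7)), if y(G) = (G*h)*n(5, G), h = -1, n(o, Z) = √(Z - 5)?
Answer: -276 + 966*√2 ≈ 1090.1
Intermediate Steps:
n(o, Z) = √(-5 + Z)
y(G) = -G*√(-5 + G) (y(G) = (G*(-1))*√(-5 + G) = (-G)*√(-5 + G) = -G*√(-5 + G))
-138*(2 + y(7)) = -138*(2 - 1*7*√(-5 + 7)) = -138*(2 - 1*7*√2) = -138*(2 - 7*√2) = -276 + 966*√2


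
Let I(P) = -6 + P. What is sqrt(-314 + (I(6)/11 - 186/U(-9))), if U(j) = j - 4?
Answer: 2*I*sqrt(12662)/13 ≈ 17.312*I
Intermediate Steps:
U(j) = -4 + j
sqrt(-314 + (I(6)/11 - 186/U(-9))) = sqrt(-314 + ((-6 + 6)/11 - 186/(-4 - 9))) = sqrt(-314 + (0*(1/11) - 186/(-13))) = sqrt(-314 + (0 - 186*(-1/13))) = sqrt(-314 + (0 + 186/13)) = sqrt(-314 + 186/13) = sqrt(-3896/13) = 2*I*sqrt(12662)/13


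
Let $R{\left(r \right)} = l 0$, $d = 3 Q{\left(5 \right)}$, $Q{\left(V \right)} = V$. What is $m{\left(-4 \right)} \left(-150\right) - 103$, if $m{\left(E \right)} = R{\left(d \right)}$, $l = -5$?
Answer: $-103$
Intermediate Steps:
$d = 15$ ($d = 3 \cdot 5 = 15$)
$R{\left(r \right)} = 0$ ($R{\left(r \right)} = \left(-5\right) 0 = 0$)
$m{\left(E \right)} = 0$
$m{\left(-4 \right)} \left(-150\right) - 103 = 0 \left(-150\right) - 103 = 0 - 103 = -103$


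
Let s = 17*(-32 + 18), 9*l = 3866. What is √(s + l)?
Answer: 2*√431/3 ≈ 13.840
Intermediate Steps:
l = 3866/9 (l = (⅑)*3866 = 3866/9 ≈ 429.56)
s = -238 (s = 17*(-14) = -238)
√(s + l) = √(-238 + 3866/9) = √(1724/9) = 2*√431/3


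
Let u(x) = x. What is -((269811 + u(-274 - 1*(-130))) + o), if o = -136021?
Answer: -133646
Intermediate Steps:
-((269811 + u(-274 - 1*(-130))) + o) = -((269811 + (-274 - 1*(-130))) - 136021) = -((269811 + (-274 + 130)) - 136021) = -((269811 - 144) - 136021) = -(269667 - 136021) = -1*133646 = -133646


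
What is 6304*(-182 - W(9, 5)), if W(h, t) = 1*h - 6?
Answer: -1166240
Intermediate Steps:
W(h, t) = -6 + h (W(h, t) = h - 6 = -6 + h)
6304*(-182 - W(9, 5)) = 6304*(-182 - (-6 + 9)) = 6304*(-182 - 1*3) = 6304*(-182 - 3) = 6304*(-185) = -1166240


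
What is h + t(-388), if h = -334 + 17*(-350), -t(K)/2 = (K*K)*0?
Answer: -6284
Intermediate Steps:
t(K) = 0 (t(K) = -2*K*K*0 = -2*K²*0 = -2*0 = 0)
h = -6284 (h = -334 - 5950 = -6284)
h + t(-388) = -6284 + 0 = -6284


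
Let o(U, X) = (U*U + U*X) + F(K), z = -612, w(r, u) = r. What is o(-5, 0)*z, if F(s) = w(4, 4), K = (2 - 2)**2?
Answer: -17748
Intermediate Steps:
K = 0 (K = 0**2 = 0)
F(s) = 4
o(U, X) = 4 + U**2 + U*X (o(U, X) = (U*U + U*X) + 4 = (U**2 + U*X) + 4 = 4 + U**2 + U*X)
o(-5, 0)*z = (4 + (-5)**2 - 5*0)*(-612) = (4 + 25 + 0)*(-612) = 29*(-612) = -17748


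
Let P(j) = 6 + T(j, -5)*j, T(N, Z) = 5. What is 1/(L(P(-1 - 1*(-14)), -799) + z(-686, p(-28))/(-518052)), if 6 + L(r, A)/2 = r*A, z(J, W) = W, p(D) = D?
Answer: -129513/14695840103 ≈ -8.8129e-6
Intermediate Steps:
P(j) = 6 + 5*j
L(r, A) = -12 + 2*A*r (L(r, A) = -12 + 2*(r*A) = -12 + 2*(A*r) = -12 + 2*A*r)
1/(L(P(-1 - 1*(-14)), -799) + z(-686, p(-28))/(-518052)) = 1/((-12 + 2*(-799)*(6 + 5*(-1 - 1*(-14)))) - 28/(-518052)) = 1/((-12 + 2*(-799)*(6 + 5*(-1 + 14))) - 28*(-1/518052)) = 1/((-12 + 2*(-799)*(6 + 5*13)) + 7/129513) = 1/((-12 + 2*(-799)*(6 + 65)) + 7/129513) = 1/((-12 + 2*(-799)*71) + 7/129513) = 1/((-12 - 113458) + 7/129513) = 1/(-113470 + 7/129513) = 1/(-14695840103/129513) = -129513/14695840103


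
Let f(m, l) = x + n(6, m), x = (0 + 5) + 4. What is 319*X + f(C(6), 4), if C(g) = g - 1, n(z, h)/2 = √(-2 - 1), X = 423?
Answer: 134946 + 2*I*√3 ≈ 1.3495e+5 + 3.4641*I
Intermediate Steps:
x = 9 (x = 5 + 4 = 9)
n(z, h) = 2*I*√3 (n(z, h) = 2*√(-2 - 1) = 2*√(-3) = 2*(I*√3) = 2*I*√3)
C(g) = -1 + g
f(m, l) = 9 + 2*I*√3
319*X + f(C(6), 4) = 319*423 + (9 + 2*I*√3) = 134937 + (9 + 2*I*√3) = 134946 + 2*I*√3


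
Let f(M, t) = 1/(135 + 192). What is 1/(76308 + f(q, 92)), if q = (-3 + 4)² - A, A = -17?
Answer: 327/24952717 ≈ 1.3105e-5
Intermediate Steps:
q = 18 (q = (-3 + 4)² - 1*(-17) = 1² + 17 = 1 + 17 = 18)
f(M, t) = 1/327
1/(76308 + f(q, 92)) = 1/(76308 + 1/327) = 1/(24952717/327) = 327/24952717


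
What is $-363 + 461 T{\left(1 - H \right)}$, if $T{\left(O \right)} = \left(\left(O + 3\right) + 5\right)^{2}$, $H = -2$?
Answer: $55418$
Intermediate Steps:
$T{\left(O \right)} = \left(8 + O\right)^{2}$ ($T{\left(O \right)} = \left(\left(3 + O\right) + 5\right)^{2} = \left(8 + O\right)^{2}$)
$-363 + 461 T{\left(1 - H \right)} = -363 + 461 \left(8 + \left(1 - -2\right)\right)^{2} = -363 + 461 \left(8 + \left(1 + 2\right)\right)^{2} = -363 + 461 \left(8 + 3\right)^{2} = -363 + 461 \cdot 11^{2} = -363 + 461 \cdot 121 = -363 + 55781 = 55418$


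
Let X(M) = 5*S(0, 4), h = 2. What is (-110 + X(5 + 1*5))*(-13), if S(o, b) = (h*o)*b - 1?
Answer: 1495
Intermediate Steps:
S(o, b) = -1 + 2*b*o (S(o, b) = (2*o)*b - 1 = 2*b*o - 1 = -1 + 2*b*o)
X(M) = -5 (X(M) = 5*(-1 + 2*4*0) = 5*(-1 + 0) = 5*(-1) = -5)
(-110 + X(5 + 1*5))*(-13) = (-110 - 5)*(-13) = -115*(-13) = 1495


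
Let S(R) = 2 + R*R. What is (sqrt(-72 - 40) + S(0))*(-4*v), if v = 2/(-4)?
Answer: 4 + 8*I*sqrt(7) ≈ 4.0 + 21.166*I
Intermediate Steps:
S(R) = 2 + R**2
v = -1/2 (v = 2*(-1/4) = -1/2 ≈ -0.50000)
(sqrt(-72 - 40) + S(0))*(-4*v) = (sqrt(-72 - 40) + (2 + 0**2))*(-4*(-1/2)) = (sqrt(-112) + (2 + 0))*2 = (4*I*sqrt(7) + 2)*2 = (2 + 4*I*sqrt(7))*2 = 4 + 8*I*sqrt(7)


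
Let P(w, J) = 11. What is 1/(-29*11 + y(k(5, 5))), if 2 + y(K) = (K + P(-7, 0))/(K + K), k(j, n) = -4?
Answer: -8/2575 ≈ -0.0031068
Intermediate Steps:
y(K) = -2 + (11 + K)/(2*K) (y(K) = -2 + (K + 11)/(K + K) = -2 + (11 + K)/((2*K)) = -2 + (11 + K)*(1/(2*K)) = -2 + (11 + K)/(2*K))
1/(-29*11 + y(k(5, 5))) = 1/(-29*11 + (½)*(11 - 3*(-4))/(-4)) = 1/(-319 + (½)*(-¼)*(11 + 12)) = 1/(-319 + (½)*(-¼)*23) = 1/(-319 - 23/8) = 1/(-2575/8) = -8/2575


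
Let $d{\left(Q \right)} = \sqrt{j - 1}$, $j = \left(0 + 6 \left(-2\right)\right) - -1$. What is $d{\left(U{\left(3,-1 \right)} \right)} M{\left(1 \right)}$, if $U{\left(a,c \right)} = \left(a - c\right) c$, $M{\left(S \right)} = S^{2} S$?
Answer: $2 i \sqrt{3} \approx 3.4641 i$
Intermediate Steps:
$M{\left(S \right)} = S^{3}$
$j = -11$ ($j = \left(0 - 12\right) + 1 = -12 + 1 = -11$)
$U{\left(a,c \right)} = c \left(a - c\right)$
$d{\left(Q \right)} = 2 i \sqrt{3}$ ($d{\left(Q \right)} = \sqrt{-11 - 1} = \sqrt{-12} = 2 i \sqrt{3}$)
$d{\left(U{\left(3,-1 \right)} \right)} M{\left(1 \right)} = 2 i \sqrt{3} \cdot 1^{3} = 2 i \sqrt{3} \cdot 1 = 2 i \sqrt{3}$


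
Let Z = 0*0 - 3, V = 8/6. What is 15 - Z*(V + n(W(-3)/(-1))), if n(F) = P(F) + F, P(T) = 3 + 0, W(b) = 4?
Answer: 16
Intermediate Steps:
V = 4/3 (V = 8*(⅙) = 4/3 ≈ 1.3333)
Z = -3 (Z = 0 - 3 = -3)
P(T) = 3
n(F) = 3 + F
15 - Z*(V + n(W(-3)/(-1))) = 15 - (-3)*(4/3 + (3 + 4/(-1))) = 15 - (-3)*(4/3 + (3 + 4*(-1))) = 15 - (-3)*(4/3 + (3 - 4)) = 15 - (-3)*(4/3 - 1) = 15 - (-3)/3 = 15 - 1*(-1) = 15 + 1 = 16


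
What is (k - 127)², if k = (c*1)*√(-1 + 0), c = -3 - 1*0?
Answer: 16120 + 762*I ≈ 16120.0 + 762.0*I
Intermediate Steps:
c = -3 (c = -3 + 0 = -3)
k = -3*I (k = (-3*1)*√(-1 + 0) = -3*I ≈ -3.0*I)
(k - 127)² = (-3*I - 127)² = (-127 - 3*I)²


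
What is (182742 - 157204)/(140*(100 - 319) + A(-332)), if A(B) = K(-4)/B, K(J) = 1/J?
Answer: -33914464/40716479 ≈ -0.83294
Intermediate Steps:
K(J) = 1/J
A(B) = -1/(4*B) (A(B) = 1/((-4)*B) = -1/(4*B))
(182742 - 157204)/(140*(100 - 319) + A(-332)) = (182742 - 157204)/(140*(100 - 319) - 1/4/(-332)) = 25538/(140*(-219) - 1/4*(-1/332)) = 25538/(-30660 + 1/1328) = 25538/(-40716479/1328) = 25538*(-1328/40716479) = -33914464/40716479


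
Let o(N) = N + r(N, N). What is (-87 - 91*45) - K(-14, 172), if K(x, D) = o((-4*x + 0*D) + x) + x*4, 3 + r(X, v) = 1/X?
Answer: -174931/42 ≈ -4165.0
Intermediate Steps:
r(X, v) = -3 + 1/X
o(N) = -3 + N + 1/N (o(N) = N + (-3 + 1/N) = -3 + N + 1/N)
K(x, D) = -3 + x - 1/(3*x) (K(x, D) = (-3 + ((-4*x + 0*D) + x) + 1/((-4*x + 0*D) + x)) + x*4 = (-3 + ((-4*x + 0) + x) + 1/((-4*x + 0) + x)) + 4*x = (-3 + (-4*x + x) + 1/(-4*x + x)) + 4*x = (-3 - 3*x + 1/(-3*x)) + 4*x = (-3 - 3*x - 1/(3*x)) + 4*x = -3 + x - 1/(3*x))
(-87 - 91*45) - K(-14, 172) = (-87 - 91*45) - (-3 - 14 - 1/3/(-14)) = (-87 - 4095) - (-3 - 14 - 1/3*(-1/14)) = -4182 - (-3 - 14 + 1/42) = -4182 - 1*(-713/42) = -4182 + 713/42 = -174931/42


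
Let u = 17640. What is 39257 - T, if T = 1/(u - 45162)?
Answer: 1080431155/27522 ≈ 39257.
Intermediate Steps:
T = -1/27522 (T = 1/(17640 - 45162) = 1/(-27522) = -1/27522 ≈ -3.6335e-5)
39257 - T = 39257 - 1*(-1/27522) = 39257 + 1/27522 = 1080431155/27522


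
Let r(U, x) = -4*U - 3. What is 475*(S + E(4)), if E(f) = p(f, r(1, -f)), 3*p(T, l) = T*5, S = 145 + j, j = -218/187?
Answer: 40104725/561 ≈ 71488.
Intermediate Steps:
j = -218/187 (j = -218*1/187 = -218/187 ≈ -1.1658)
S = 26897/187 (S = 145 - 218/187 = 26897/187 ≈ 143.83)
r(U, x) = -3 - 4*U
p(T, l) = 5*T/3 (p(T, l) = (T*5)/3 = (5*T)/3 = 5*T/3)
E(f) = 5*f/3
475*(S + E(4)) = 475*(26897/187 + (5/3)*4) = 475*(26897/187 + 20/3) = 475*(84431/561) = 40104725/561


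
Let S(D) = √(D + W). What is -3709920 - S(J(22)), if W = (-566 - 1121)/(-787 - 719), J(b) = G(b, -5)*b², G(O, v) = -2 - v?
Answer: -3709920 - √3295728894/1506 ≈ -3.7100e+6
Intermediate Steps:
J(b) = 3*b² (J(b) = (-2 - 1*(-5))*b² = (-2 + 5)*b² = 3*b²)
W = 1687/1506 (W = -1687/(-1506) = -1687*(-1/1506) = 1687/1506 ≈ 1.1202)
S(D) = √(1687/1506 + D) (S(D) = √(D + 1687/1506) = √(1687/1506 + D))
-3709920 - S(J(22)) = -3709920 - √(2540622 + 2268036*(3*22²))/1506 = -3709920 - √(2540622 + 2268036*(3*484))/1506 = -3709920 - √(2540622 + 2268036*1452)/1506 = -3709920 - √(2540622 + 3293188272)/1506 = -3709920 - √3295728894/1506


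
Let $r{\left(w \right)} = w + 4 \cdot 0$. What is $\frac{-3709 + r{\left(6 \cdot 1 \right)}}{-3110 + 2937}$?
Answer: $\frac{3703}{173} \approx 21.405$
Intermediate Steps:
$r{\left(w \right)} = w$ ($r{\left(w \right)} = w + 0 = w$)
$\frac{-3709 + r{\left(6 \cdot 1 \right)}}{-3110 + 2937} = \frac{-3709 + 6 \cdot 1}{-3110 + 2937} = \frac{-3709 + 6}{-173} = \left(-3703\right) \left(- \frac{1}{173}\right) = \frac{3703}{173}$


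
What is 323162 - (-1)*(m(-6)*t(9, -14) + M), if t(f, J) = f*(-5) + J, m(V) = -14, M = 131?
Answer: 324119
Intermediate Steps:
t(f, J) = J - 5*f (t(f, J) = -5*f + J = J - 5*f)
323162 - (-1)*(m(-6)*t(9, -14) + M) = 323162 - (-1)*(-14*(-14 - 5*9) + 131) = 323162 - (-1)*(-14*(-14 - 45) + 131) = 323162 - (-1)*(-14*(-59) + 131) = 323162 - (-1)*(826 + 131) = 323162 - (-1)*957 = 323162 - 1*(-957) = 323162 + 957 = 324119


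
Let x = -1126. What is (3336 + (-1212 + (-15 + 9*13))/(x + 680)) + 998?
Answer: 967037/223 ≈ 4336.5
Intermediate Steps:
(3336 + (-1212 + (-15 + 9*13))/(x + 680)) + 998 = (3336 + (-1212 + (-15 + 9*13))/(-1126 + 680)) + 998 = (3336 + (-1212 + (-15 + 117))/(-446)) + 998 = (3336 + (-1212 + 102)*(-1/446)) + 998 = (3336 - 1110*(-1/446)) + 998 = (3336 + 555/223) + 998 = 744483/223 + 998 = 967037/223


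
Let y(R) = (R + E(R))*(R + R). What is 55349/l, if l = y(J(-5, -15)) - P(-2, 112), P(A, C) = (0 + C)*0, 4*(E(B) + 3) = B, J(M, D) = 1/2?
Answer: -442792/19 ≈ -23305.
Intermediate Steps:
J(M, D) = 1/2
E(B) = -3 + B/4
y(R) = 2*R*(-3 + 5*R/4) (y(R) = (R + (-3 + R/4))*(R + R) = (-3 + 5*R/4)*(2*R) = 2*R*(-3 + 5*R/4))
P(A, C) = 0 (P(A, C) = C*0 = 0)
l = -19/8 (l = (1/2)*(1/2)*(-12 + 5*(1/2)) - 1*0 = (1/2)*(1/2)*(-12 + 5/2) + 0 = (1/2)*(1/2)*(-19/2) + 0 = -19/8 + 0 = -19/8 ≈ -2.3750)
55349/l = 55349/(-19/8) = 55349*(-8/19) = -442792/19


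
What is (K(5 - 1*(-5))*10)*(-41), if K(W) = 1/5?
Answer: -82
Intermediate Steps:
K(W) = ⅕
(K(5 - 1*(-5))*10)*(-41) = ((⅕)*10)*(-41) = 2*(-41) = -82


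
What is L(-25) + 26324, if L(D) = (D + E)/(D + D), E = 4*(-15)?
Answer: 263257/10 ≈ 26326.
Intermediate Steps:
E = -60
L(D) = (-60 + D)/(2*D) (L(D) = (D - 60)/(D + D) = (-60 + D)/((2*D)) = (-60 + D)*(1/(2*D)) = (-60 + D)/(2*D))
L(-25) + 26324 = (1/2)*(-60 - 25)/(-25) + 26324 = (1/2)*(-1/25)*(-85) + 26324 = 17/10 + 26324 = 263257/10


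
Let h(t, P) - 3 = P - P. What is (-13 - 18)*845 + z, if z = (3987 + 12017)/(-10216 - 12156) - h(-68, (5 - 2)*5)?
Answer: -146529415/5593 ≈ -26199.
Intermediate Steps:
h(t, P) = 3 (h(t, P) = 3 + (P - P) = 3 + 0 = 3)
z = -20780/5593 (z = (3987 + 12017)/(-10216 - 12156) - 1*3 = 16004/(-22372) - 3 = 16004*(-1/22372) - 3 = -4001/5593 - 3 = -20780/5593 ≈ -3.7154)
(-13 - 18)*845 + z = (-13 - 18)*845 - 20780/5593 = -31*845 - 20780/5593 = -26195 - 20780/5593 = -146529415/5593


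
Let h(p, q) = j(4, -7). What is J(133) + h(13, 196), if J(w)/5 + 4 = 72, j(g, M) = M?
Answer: 333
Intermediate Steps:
J(w) = 340 (J(w) = -20 + 5*72 = -20 + 360 = 340)
h(p, q) = -7
J(133) + h(13, 196) = 340 - 7 = 333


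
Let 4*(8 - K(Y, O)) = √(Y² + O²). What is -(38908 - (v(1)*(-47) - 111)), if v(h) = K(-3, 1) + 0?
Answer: -39395 + 47*√10/4 ≈ -39358.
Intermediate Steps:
K(Y, O) = 8 - √(O² + Y²)/4 (K(Y, O) = 8 - √(Y² + O²)/4 = 8 - √(O² + Y²)/4)
v(h) = 8 - √10/4 (v(h) = (8 - √(1² + (-3)²)/4) + 0 = (8 - √(1 + 9)/4) + 0 = (8 - √10/4) + 0 = 8 - √10/4)
-(38908 - (v(1)*(-47) - 111)) = -(38908 - ((8 - √10/4)*(-47) - 111)) = -(38908 - ((-376 + 47*√10/4) - 111)) = -(38908 - (-487 + 47*√10/4)) = -(38908 + (487 - 47*√10/4)) = -(39395 - 47*√10/4) = -39395 + 47*√10/4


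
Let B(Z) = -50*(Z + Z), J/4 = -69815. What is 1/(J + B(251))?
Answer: -1/304360 ≈ -3.2856e-6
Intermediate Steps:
J = -279260 (J = 4*(-69815) = -279260)
B(Z) = -100*Z
1/(J + B(251)) = 1/(-279260 - 100*251) = 1/(-279260 - 25100) = 1/(-304360) = -1/304360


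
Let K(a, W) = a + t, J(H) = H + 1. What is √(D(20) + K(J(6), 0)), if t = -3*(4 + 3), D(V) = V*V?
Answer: √386 ≈ 19.647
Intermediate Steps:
J(H) = 1 + H
D(V) = V²
t = -21 (t = -3*7 = -21)
K(a, W) = -21 + a (K(a, W) = a - 21 = -21 + a)
√(D(20) + K(J(6), 0)) = √(20² + (-21 + (1 + 6))) = √(400 + (-21 + 7)) = √(400 - 14) = √386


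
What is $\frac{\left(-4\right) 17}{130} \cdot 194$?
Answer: $- \frac{6596}{65} \approx -101.48$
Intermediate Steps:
$\frac{\left(-4\right) 17}{130} \cdot 194 = \frac{1}{130} \left(-68\right) 194 = \left(- \frac{34}{65}\right) 194 = - \frac{6596}{65}$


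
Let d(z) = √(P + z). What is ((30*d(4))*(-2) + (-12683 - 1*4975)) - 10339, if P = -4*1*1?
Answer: -27997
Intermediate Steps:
P = -4 (P = -4*1 = -4)
d(z) = √(-4 + z)
((30*d(4))*(-2) + (-12683 - 1*4975)) - 10339 = ((30*√(-4 + 4))*(-2) + (-12683 - 1*4975)) - 10339 = ((30*√0)*(-2) + (-12683 - 4975)) - 10339 = ((30*0)*(-2) - 17658) - 10339 = (0*(-2) - 17658) - 10339 = (0 - 17658) - 10339 = -17658 - 10339 = -27997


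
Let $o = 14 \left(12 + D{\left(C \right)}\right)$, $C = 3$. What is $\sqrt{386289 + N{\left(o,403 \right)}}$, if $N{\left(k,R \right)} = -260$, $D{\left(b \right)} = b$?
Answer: $\sqrt{386029} \approx 621.31$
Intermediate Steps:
$o = 210$ ($o = 14 \left(12 + 3\right) = 14 \cdot 15 = 210$)
$\sqrt{386289 + N{\left(o,403 \right)}} = \sqrt{386289 - 260} = \sqrt{386029}$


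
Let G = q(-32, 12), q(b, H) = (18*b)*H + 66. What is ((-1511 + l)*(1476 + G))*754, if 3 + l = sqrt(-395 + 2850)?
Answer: 6130155720 - 4048980*sqrt(2455) ≈ 5.9295e+9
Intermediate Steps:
q(b, H) = 66 + 18*H*b (q(b, H) = 18*H*b + 66 = 66 + 18*H*b)
l = -3 + sqrt(2455) (l = -3 + sqrt(-395 + 2850) = -3 + sqrt(2455) ≈ 46.548)
G = -6846 (G = 66 + 18*12*(-32) = 66 - 6912 = -6846)
((-1511 + l)*(1476 + G))*754 = ((-1511 + (-3 + sqrt(2455)))*(1476 - 6846))*754 = ((-1514 + sqrt(2455))*(-5370))*754 = (8130180 - 5370*sqrt(2455))*754 = 6130155720 - 4048980*sqrt(2455)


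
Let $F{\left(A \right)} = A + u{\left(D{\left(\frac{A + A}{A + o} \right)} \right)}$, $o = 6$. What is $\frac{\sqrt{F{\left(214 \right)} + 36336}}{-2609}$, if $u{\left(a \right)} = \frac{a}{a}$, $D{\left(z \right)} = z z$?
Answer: $- \frac{\sqrt{36551}}{2609} \approx -0.073278$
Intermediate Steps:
$D{\left(z \right)} = z^{2}$
$u{\left(a \right)} = 1$
$F{\left(A \right)} = 1 + A$ ($F{\left(A \right)} = A + 1 = 1 + A$)
$\frac{\sqrt{F{\left(214 \right)} + 36336}}{-2609} = \frac{\sqrt{\left(1 + 214\right) + 36336}}{-2609} = \sqrt{215 + 36336} \left(- \frac{1}{2609}\right) = \sqrt{36551} \left(- \frac{1}{2609}\right) = - \frac{\sqrt{36551}}{2609}$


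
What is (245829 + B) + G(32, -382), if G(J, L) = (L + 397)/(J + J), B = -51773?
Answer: 12419599/64 ≈ 1.9406e+5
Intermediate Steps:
G(J, L) = (397 + L)/(2*J) (G(J, L) = (397 + L)/((2*J)) = (397 + L)*(1/(2*J)) = (397 + L)/(2*J))
(245829 + B) + G(32, -382) = (245829 - 51773) + (½)*(397 - 382)/32 = 194056 + (½)*(1/32)*15 = 194056 + 15/64 = 12419599/64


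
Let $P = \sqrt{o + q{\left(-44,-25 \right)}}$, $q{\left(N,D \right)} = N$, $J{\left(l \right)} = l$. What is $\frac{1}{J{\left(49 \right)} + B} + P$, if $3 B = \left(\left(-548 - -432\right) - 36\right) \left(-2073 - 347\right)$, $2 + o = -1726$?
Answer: $\frac{3}{367987} + 2 i \sqrt{443} \approx 8.1525 \cdot 10^{-6} + 42.095 i$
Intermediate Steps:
$o = -1728$ ($o = -2 - 1726 = -1728$)
$B = \frac{367840}{3}$ ($B = \frac{\left(\left(-548 - -432\right) - 36\right) \left(-2073 - 347\right)}{3} = \frac{\left(\left(-548 + 432\right) - 36\right) \left(-2420\right)}{3} = \frac{\left(-116 - 36\right) \left(-2420\right)}{3} = \frac{\left(-152\right) \left(-2420\right)}{3} = \frac{1}{3} \cdot 367840 = \frac{367840}{3} \approx 1.2261 \cdot 10^{5}$)
$P = 2 i \sqrt{443}$ ($P = \sqrt{-1728 - 44} = \sqrt{-1772} = 2 i \sqrt{443} \approx 42.095 i$)
$\frac{1}{J{\left(49 \right)} + B} + P = \frac{1}{49 + \frac{367840}{3}} + 2 i \sqrt{443} = \frac{1}{\frac{367987}{3}} + 2 i \sqrt{443} = \frac{3}{367987} + 2 i \sqrt{443}$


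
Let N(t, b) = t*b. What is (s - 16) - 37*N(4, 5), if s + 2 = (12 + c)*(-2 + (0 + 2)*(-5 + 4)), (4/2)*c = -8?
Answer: -790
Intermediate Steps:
c = -4 (c = (½)*(-8) = -4)
N(t, b) = b*t
s = -34 (s = -2 + (12 - 4)*(-2 + (0 + 2)*(-5 + 4)) = -2 + 8*(-2 + 2*(-1)) = -2 + 8*(-2 - 2) = -2 + 8*(-4) = -2 - 32 = -34)
(s - 16) - 37*N(4, 5) = (-34 - 16) - 185*4 = -50 - 37*20 = -50 - 740 = -790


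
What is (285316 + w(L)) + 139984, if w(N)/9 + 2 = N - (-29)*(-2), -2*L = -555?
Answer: 854515/2 ≈ 4.2726e+5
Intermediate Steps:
L = 555/2 (L = -½*(-555) = 555/2 ≈ 277.50)
w(N) = -540 + 9*N (w(N) = -18 + 9*(N - (-29)*(-2)) = -18 + 9*(N - 1*58) = -18 + 9*(N - 58) = -18 + 9*(-58 + N) = -18 + (-522 + 9*N) = -540 + 9*N)
(285316 + w(L)) + 139984 = (285316 + (-540 + 9*(555/2))) + 139984 = (285316 + (-540 + 4995/2)) + 139984 = (285316 + 3915/2) + 139984 = 574547/2 + 139984 = 854515/2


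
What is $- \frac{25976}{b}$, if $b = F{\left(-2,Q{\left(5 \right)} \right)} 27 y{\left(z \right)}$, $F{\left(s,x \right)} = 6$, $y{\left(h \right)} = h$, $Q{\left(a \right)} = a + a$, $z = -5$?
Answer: $\frac{12988}{405} \approx 32.069$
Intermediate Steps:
$Q{\left(a \right)} = 2 a$
$b = -810$ ($b = 6 \cdot 27 \left(-5\right) = 162 \left(-5\right) = -810$)
$- \frac{25976}{b} = - \frac{25976}{-810} = \left(-25976\right) \left(- \frac{1}{810}\right) = \frac{12988}{405}$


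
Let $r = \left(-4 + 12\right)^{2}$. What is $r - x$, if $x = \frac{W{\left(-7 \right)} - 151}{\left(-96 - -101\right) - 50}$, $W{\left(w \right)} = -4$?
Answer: $\frac{545}{9} \approx 60.556$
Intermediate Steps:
$x = \frac{31}{9}$ ($x = \frac{-4 - 151}{\left(-96 - -101\right) - 50} = - \frac{155}{\left(-96 + 101\right) - 50} = - \frac{155}{5 - 50} = - \frac{155}{-45} = \left(-155\right) \left(- \frac{1}{45}\right) = \frac{31}{9} \approx 3.4444$)
$r = 64$ ($r = 8^{2} = 64$)
$r - x = 64 - \frac{31}{9} = \frac{545}{9}$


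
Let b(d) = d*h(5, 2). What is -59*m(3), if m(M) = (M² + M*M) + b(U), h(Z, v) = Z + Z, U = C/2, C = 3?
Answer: -1947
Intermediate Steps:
U = 3/2 ≈ 1.5000
h(Z, v) = 2*Z
b(d) = 10*d (b(d) = d*(2*5) = d*10 = 10*d)
m(M) = 15 + 2*M² (m(M) = (M² + M*M) + 10*(3/2) = (M² + M²) + 15 = 2*M² + 15 = 15 + 2*M²)
-59*m(3) = -59*(15 + 2*3²) = -59*(15 + 2*9) = -59*(15 + 18) = -59*33 = -1947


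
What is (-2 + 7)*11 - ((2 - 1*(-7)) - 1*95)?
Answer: 141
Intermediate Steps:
(-2 + 7)*11 - ((2 - 1*(-7)) - 1*95) = 5*11 - ((2 + 7) - 95) = 55 - (9 - 95) = 55 - 1*(-86) = 55 + 86 = 141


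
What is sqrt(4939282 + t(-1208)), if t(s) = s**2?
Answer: sqrt(6398546) ≈ 2529.5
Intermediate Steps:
sqrt(4939282 + t(-1208)) = sqrt(4939282 + (-1208)**2) = sqrt(4939282 + 1459264) = sqrt(6398546)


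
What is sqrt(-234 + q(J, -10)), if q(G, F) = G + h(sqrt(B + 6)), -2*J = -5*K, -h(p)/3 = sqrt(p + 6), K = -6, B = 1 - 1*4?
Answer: sqrt(-249 - 3*sqrt(6 + sqrt(3))) ≈ 16.042*I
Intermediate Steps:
B = -3 (B = 1 - 4 = -3)
h(p) = -3*sqrt(6 + p) (h(p) = -3*sqrt(p + 6) = -3*sqrt(6 + p))
J = -15 (J = -(-5)*(-6)/2 = -1/2*30 = -15)
q(G, F) = G - 3*sqrt(6 + sqrt(3)) (q(G, F) = G - 3*sqrt(6 + sqrt(-3 + 6)) = G - 3*sqrt(6 + sqrt(3)))
sqrt(-234 + q(J, -10)) = sqrt(-234 + (-15 - 3*sqrt(6 + sqrt(3)))) = sqrt(-249 - 3*sqrt(6 + sqrt(3)))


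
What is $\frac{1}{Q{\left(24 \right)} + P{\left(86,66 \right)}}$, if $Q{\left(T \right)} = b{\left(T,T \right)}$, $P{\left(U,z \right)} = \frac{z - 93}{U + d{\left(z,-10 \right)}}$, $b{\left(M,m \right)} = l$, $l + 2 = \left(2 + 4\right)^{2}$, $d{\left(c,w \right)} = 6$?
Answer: $\frac{92}{3101} \approx 0.029668$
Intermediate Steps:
$l = 34$ ($l = -2 + \left(2 + 4\right)^{2} = -2 + 6^{2} = -2 + 36 = 34$)
$b{\left(M,m \right)} = 34$
$P{\left(U,z \right)} = \frac{-93 + z}{6 + U}$ ($P{\left(U,z \right)} = \frac{z - 93}{U + 6} = \frac{-93 + z}{6 + U}$)
$Q{\left(T \right)} = 34$
$\frac{1}{Q{\left(24 \right)} + P{\left(86,66 \right)}} = \frac{1}{34 + \frac{-93 + 66}{6 + 86}} = \frac{1}{34 + \frac{1}{92} \left(-27\right)} = \frac{1}{34 - \frac{27}{92}} = \frac{1}{\frac{3101}{92}} = \frac{92}{3101}$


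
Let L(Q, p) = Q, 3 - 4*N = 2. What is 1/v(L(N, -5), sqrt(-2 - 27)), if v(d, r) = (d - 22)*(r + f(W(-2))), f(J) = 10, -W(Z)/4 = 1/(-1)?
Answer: -40/11223 + 4*I*sqrt(29)/11223 ≈ -0.0035641 + 0.0019193*I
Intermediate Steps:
W(Z) = 4 (W(Z) = -4/(-1) = -4*(-1) = 4)
N = 1/4 (N = 3/4 - 1/4*2 = 3/4 - 1/2 = 1/4 ≈ 0.25000)
v(d, r) = (-22 + d)*(10 + r) (v(d, r) = (d - 22)*(r + 10) = (-22 + d)*(10 + r))
1/v(L(N, -5), sqrt(-2 - 27)) = 1/(-220 - 22*sqrt(-2 - 27) + 10*(1/4) + sqrt(-2 - 27)/4) = 1/(-220 - 22*I*sqrt(29) + 5/2 + sqrt(-29)/4) = 1/(-220 - 22*I*sqrt(29) + 5/2 + (I*sqrt(29))/4) = 1/(-220 - 22*I*sqrt(29) + 5/2 + I*sqrt(29)/4) = 1/(-435/2 - 87*I*sqrt(29)/4)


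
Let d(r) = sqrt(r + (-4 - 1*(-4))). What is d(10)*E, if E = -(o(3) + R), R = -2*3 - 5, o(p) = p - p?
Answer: 11*sqrt(10) ≈ 34.785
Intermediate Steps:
o(p) = 0
R = -11 (R = -6 - 5 = -11)
d(r) = sqrt(r) (d(r) = sqrt(r + (-4 + 4)) = sqrt(r + 0) = sqrt(r))
E = 11 (E = -(0 - 11) = -1*(-11) = 11)
d(10)*E = sqrt(10)*11 = 11*sqrt(10)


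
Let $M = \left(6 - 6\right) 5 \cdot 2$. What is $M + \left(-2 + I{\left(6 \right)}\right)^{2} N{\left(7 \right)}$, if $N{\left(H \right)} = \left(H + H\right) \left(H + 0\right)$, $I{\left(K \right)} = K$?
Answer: $1568$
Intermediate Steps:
$N{\left(H \right)} = 2 H^{2}$ ($N{\left(H \right)} = 2 H H = 2 H^{2}$)
$M = 0$ ($M = \left(6 - 6\right) 5 \cdot 2 = 0 \cdot 5 \cdot 2 = 0 \cdot 2 = 0$)
$M + \left(-2 + I{\left(6 \right)}\right)^{2} N{\left(7 \right)} = 0 + \left(-2 + 6\right)^{2} \cdot 2 \cdot 7^{2} = 0 + 4^{2} \cdot 2 \cdot 49 = 0 + 16 \cdot 98 = 0 + 1568 = 1568$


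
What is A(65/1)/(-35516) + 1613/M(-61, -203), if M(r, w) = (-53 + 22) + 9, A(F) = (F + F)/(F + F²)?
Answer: -85930963/1172028 ≈ -73.318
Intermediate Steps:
A(F) = 2*F/(F + F²) (A(F) = (2*F)/(F + F²) = 2*F/(F + F²))
M(r, w) = -22 (M(r, w) = -31 + 9 = -22)
A(65/1)/(-35516) + 1613/M(-61, -203) = (2/(1 + 65/1))/(-35516) + 1613/(-22) = (2/(1 + 65*1))*(-1/35516) + 1613*(-1/22) = (2/(1 + 65))*(-1/35516) - 1613/22 = (2/66)*(-1/35516) - 1613/22 = (2*(1/66))*(-1/35516) - 1613/22 = (1/33)*(-1/35516) - 1613/22 = -1/1172028 - 1613/22 = -85930963/1172028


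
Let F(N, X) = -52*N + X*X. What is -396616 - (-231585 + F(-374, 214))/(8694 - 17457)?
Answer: -1158570783/2921 ≈ -3.9664e+5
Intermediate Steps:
F(N, X) = X² - 52*N (F(N, X) = -52*N + X² = X² - 52*N)
-396616 - (-231585 + F(-374, 214))/(8694 - 17457) = -396616 - (-231585 + (214² - 52*(-374)))/(8694 - 17457) = -396616 - (-231585 + (45796 + 19448))/(-8763) = -396616 - (-231585 + 65244)*(-1)/8763 = -396616 - (-166341)*(-1)/8763 = -396616 - 1*55447/2921 = -396616 - 55447/2921 = -1158570783/2921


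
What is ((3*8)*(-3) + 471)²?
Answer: 159201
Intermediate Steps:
((3*8)*(-3) + 471)² = (24*(-3) + 471)² = (-72 + 471)² = 399² = 159201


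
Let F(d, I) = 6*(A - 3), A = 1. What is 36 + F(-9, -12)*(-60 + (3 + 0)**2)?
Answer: 648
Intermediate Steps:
F(d, I) = -12 (F(d, I) = 6*(1 - 3) = 6*(-2) = -12)
36 + F(-9, -12)*(-60 + (3 + 0)**2) = 36 - 12*(-60 + (3 + 0)**2) = 36 - 12*(-60 + 3**2) = 36 - 12*(-60 + 9) = 36 - 12*(-51) = 36 + 612 = 648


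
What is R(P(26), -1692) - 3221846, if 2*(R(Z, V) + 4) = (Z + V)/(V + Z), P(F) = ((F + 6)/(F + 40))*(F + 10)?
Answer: -6443699/2 ≈ -3.2218e+6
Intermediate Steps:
P(F) = (6 + F)*(10 + F)/(40 + F) (P(F) = ((6 + F)/(40 + F))*(10 + F) = (6 + F)*(10 + F)/(40 + F))
R(Z, V) = -7/2 (R(Z, V) = -4 + ((Z + V)/(V + Z))/2 = -4 + ((V + Z)/(V + Z))/2 = -4 + (1/2)*1 = -4 + 1/2 = -7/2)
R(P(26), -1692) - 3221846 = -7/2 - 3221846 = -6443699/2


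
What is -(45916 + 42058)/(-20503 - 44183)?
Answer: 43987/32343 ≈ 1.3600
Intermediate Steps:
-(45916 + 42058)/(-20503 - 44183) = -87974/(-64686) = -87974*(-1)/64686 = -1*(-43987/32343) = 43987/32343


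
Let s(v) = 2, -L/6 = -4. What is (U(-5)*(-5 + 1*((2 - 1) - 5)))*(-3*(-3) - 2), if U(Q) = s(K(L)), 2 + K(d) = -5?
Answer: -126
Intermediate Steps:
L = 24 (L = -6*(-4) = 24)
K(d) = -7 (K(d) = -2 - 5 = -7)
U(Q) = 2
(U(-5)*(-5 + 1*((2 - 1) - 5)))*(-3*(-3) - 2) = (2*(-5 + 1*((2 - 1) - 5)))*(-3*(-3) - 2) = (2*(-5 + 1*(1 - 5)))*(9 - 2) = (2*(-5 + 1*(-4)))*7 = (2*(-5 - 4))*7 = (2*(-9))*7 = -18*7 = -126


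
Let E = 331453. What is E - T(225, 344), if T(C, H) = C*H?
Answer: 254053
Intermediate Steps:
E - T(225, 344) = 331453 - 225*344 = 331453 - 1*77400 = 331453 - 77400 = 254053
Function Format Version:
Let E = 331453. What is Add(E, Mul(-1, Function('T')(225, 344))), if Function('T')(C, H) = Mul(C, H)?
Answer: 254053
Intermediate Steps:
Add(E, Mul(-1, Function('T')(225, 344))) = Add(331453, Mul(-1, Mul(225, 344))) = Add(331453, Mul(-1, 77400)) = Add(331453, -77400) = 254053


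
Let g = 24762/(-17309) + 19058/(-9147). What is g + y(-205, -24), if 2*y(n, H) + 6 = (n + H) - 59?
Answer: -23830210117/158325423 ≈ -150.51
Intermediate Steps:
g = -556372936/158325423 (g = 24762*(-1/17309) + 19058*(-1/9147) = -24762/17309 - 19058/9147 = -556372936/158325423 ≈ -3.5141)
y(n, H) = -65/2 + H/2 + n/2 (y(n, H) = -3 + ((n + H) - 59)/2 = -3 + ((H + n) - 59)/2 = -3 + (-59 + H + n)/2 = -3 + (-59/2 + H/2 + n/2) = -65/2 + H/2 + n/2)
g + y(-205, -24) = -556372936/158325423 + (-65/2 + (½)*(-24) + (½)*(-205)) = -556372936/158325423 + (-65/2 - 12 - 205/2) = -556372936/158325423 - 147 = -23830210117/158325423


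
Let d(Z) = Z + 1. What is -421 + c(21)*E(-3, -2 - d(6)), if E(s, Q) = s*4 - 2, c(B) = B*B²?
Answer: -130075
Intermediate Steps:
d(Z) = 1 + Z
c(B) = B³
E(s, Q) = -2 + 4*s (E(s, Q) = 4*s - 2 = -2 + 4*s)
-421 + c(21)*E(-3, -2 - d(6)) = -421 + 21³*(-2 + 4*(-3)) = -421 + 9261*(-2 - 12) = -421 + 9261*(-14) = -421 - 129654 = -130075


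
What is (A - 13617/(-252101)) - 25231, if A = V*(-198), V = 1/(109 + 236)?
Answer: -731502510776/28991615 ≈ -25232.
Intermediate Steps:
V = 1/345 ≈ 0.0028986
A = -66/115 (A = (1/345)*(-198) = -66/115 ≈ -0.57391)
(A - 13617/(-252101)) - 25231 = (-66/115 - 13617/(-252101)) - 25231 = (-66/115 - 13617*(-1/252101)) - 25231 = (-66/115 + 13617/252101) - 25231 = -15072711/28991615 - 25231 = -731502510776/28991615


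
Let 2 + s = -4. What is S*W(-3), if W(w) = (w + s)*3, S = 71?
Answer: -1917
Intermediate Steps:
s = -6 (s = -2 - 4 = -6)
W(w) = -18 + 3*w (W(w) = (w - 6)*3 = (-6 + w)*3 = -18 + 3*w)
S*W(-3) = 71*(-18 + 3*(-3)) = 71*(-18 - 9) = 71*(-27) = -1917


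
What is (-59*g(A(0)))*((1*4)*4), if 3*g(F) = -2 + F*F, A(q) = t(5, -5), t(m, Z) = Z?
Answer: -21712/3 ≈ -7237.3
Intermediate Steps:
A(q) = -5
g(F) = -⅔ + F²/3 (g(F) = (-2 + F*F)/3 = (-2 + F²)/3 = -⅔ + F²/3)
(-59*g(A(0)))*((1*4)*4) = (-59*(-⅔ + (⅓)*(-5)²))*((1*4)*4) = (-59*(-⅔ + (⅓)*25))*(4*4) = -59*(-⅔ + 25/3)*16 = -59*23/3*16 = -1357/3*16 = -21712/3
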